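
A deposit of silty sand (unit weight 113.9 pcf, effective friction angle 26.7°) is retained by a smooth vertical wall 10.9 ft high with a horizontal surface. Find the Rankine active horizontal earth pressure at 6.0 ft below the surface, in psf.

K_a = (1 − sin φ)/(1 + sin φ) = 0.3800.
σ_h = K_a γ z = 0.3800 × 113.9 × 6.0 = 259.7 psf.

260 psf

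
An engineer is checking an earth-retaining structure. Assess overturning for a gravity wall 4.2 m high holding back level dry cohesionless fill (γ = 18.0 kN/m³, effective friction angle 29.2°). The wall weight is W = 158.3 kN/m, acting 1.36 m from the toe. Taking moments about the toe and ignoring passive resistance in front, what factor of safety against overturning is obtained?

2.81

K_a = tan²(45° − 29.2°/2) = 0.3442.
P_a = ½K_aγH² = 0.5×0.3442×18.0×4.2² = 54.65 kN/m, acting at H/3 = 1.400 m above the base.
Overturning moment M_o = P_a × H/3 = 54.65 × 1.400 = 76.51.
Resisting moment M_r = W × 1.36 = 158.3 × 1.36 = 215.3.
FS_overturning = M_r/M_o = 215.3/76.51 = 2.814.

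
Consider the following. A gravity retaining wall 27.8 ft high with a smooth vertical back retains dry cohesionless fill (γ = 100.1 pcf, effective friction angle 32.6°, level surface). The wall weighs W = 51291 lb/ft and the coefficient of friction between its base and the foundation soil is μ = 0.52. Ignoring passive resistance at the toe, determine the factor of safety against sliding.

K_a = tan²(45° − 32.6°/2) = 0.2997.
P_a = ½K_aγH² = 0.5×0.2997×100.1×27.8² = 11590 lb/ft, acting at H/3 = 9.267 ft above the base.
FS_sliding = μW / P_a = 0.52×51291 / 11590 = 2.300.

2.30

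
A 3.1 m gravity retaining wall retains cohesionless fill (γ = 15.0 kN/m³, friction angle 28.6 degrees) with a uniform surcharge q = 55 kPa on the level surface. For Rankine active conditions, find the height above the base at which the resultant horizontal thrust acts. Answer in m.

K_a = 0.3525.
Triangular part P₁ = ½K_aγH² = 25.41 at H/3 = 1.033 m; rectangular part P₂ = K_a q H = 60.11 at H/2 = 1.550 m.
ȳ = (P₁·1.033 + P₂·1.550)/(P₁+P₂) = 1.396 m.

1.40 m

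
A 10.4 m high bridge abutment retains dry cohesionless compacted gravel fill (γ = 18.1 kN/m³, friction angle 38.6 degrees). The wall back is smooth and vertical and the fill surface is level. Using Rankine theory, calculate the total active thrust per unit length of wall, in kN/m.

227 kN/m

K_a = tan²(45° − φ/2) = 0.2316.
P_a = ½ K_a γ H² = 0.5 × 0.2316 × 18.1 × 10.4² = 226.7 kN/m.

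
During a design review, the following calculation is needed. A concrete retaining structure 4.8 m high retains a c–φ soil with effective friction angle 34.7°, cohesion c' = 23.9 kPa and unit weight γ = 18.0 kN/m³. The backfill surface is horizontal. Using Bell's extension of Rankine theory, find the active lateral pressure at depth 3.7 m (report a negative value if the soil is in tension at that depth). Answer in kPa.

K_a = (1 − sin φ)/(1 + sin φ) = 0.2745.
σ_a = K_a γ z − 2c√K_a = 0.2745×18.0×3.7 − 2×23.9×0.5239 = -6.763 kPa.

-6.76 kPa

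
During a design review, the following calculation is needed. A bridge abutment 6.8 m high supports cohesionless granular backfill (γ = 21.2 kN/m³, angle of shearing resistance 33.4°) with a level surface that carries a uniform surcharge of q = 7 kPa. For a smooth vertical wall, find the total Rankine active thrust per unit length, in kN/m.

K_a = tan²(45° − φ/2) = 0.2899.
Soil triangle: ½ K_a γ H² = 0.5×0.2899×21.2×6.8² = 142.1 kN/m.
Surcharge rectangle: K_a q H = 0.2899×7×6.8 = 13.80 kN/m.
Total = 142.1 + 13.80 = 155.9 kN/m.

156 kN/m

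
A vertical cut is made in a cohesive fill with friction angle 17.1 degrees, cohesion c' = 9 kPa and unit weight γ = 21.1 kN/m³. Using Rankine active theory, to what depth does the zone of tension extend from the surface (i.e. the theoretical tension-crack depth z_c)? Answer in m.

K_a = tan²(45° − 17.1°/2) = 0.5455; √K_a = 0.7386.
The active pressure is zero where K_a γ z = 2c√K_a, so z_c = 2c/(γ√K_a) = 2×9/(21.1×0.7386) = 1.155 m.

1.15 m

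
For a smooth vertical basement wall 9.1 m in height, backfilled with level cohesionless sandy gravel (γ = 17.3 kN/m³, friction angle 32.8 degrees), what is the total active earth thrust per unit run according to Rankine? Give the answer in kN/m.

213 kN/m

K_a = tan²(45° − φ/2) = 0.2973.
P_a = ½ K_a γ H² = 0.5 × 0.2973 × 17.3 × 9.1² = 212.9 kN/m.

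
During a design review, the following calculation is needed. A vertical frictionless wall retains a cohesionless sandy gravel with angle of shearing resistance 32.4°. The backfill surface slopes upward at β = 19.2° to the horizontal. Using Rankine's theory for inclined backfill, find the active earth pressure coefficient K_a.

K_a = cos β · (cos β − √(cos²β − cos²φ)) / (cos β + √(cos²β − cos²φ)).
cos β = 0.9444, cos φ = 0.8443, √(cos²β − cos²φ) = 0.4230.
K_a = 0.9444 × (0.9444 − 0.4230)/(0.9444 + 0.4230) = 0.3601.

0.360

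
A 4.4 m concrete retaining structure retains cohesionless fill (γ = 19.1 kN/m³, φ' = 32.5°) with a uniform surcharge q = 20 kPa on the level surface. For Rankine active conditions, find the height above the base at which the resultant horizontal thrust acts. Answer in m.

K_a = 0.3010.
Triangular part P₁ = ½K_aγH² = 55.65 at H/3 = 1.467 m; rectangular part P₂ = K_a q H = 26.49 at H/2 = 2.200 m.
ȳ = (P₁·1.467 + P₂·2.200)/(P₁+P₂) = 1.703 m.

1.70 m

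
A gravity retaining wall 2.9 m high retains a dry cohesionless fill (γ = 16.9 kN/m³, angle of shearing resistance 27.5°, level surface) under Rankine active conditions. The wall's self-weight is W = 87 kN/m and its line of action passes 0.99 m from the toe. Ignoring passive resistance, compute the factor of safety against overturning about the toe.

K_a = tan²(45° − 27.5°/2) = 0.3682.
P_a = ½K_aγH² = 0.5×0.3682×16.9×2.9² = 26.17 kN/m, acting at H/3 = 0.9667 m above the base.
Overturning moment M_o = P_a × H/3 = 26.17 × 0.9667 = 25.30.
Resisting moment M_r = W × 0.99 = 87 × 0.99 = 86.13.
FS_overturning = M_r/M_o = 86.13/25.30 = 3.405.

3.40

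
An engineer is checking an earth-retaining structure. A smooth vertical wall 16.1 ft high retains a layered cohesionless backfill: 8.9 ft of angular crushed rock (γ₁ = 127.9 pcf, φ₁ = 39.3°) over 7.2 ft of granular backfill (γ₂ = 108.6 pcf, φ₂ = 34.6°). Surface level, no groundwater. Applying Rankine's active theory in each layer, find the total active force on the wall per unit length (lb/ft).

4170 lb/ft

K_a1 = tan²(45°−39.3°/2) = 0.2245; K_a2 = tan²(45°−34.6°/2) = 0.2756.
Layer 1: σ at base = K_a1 γ₁ h₁ = 255.5 psf; P₁ = ½×255.5×8.9 = 1137.
Layer 2: σ_v at top = γ₁h₁ = 1138; σ_h top = K_a2×1138 = 313.8; σ_h base = K_a2×(1138+108.6×7.2) = 529.3.
P₂ = ½(313.8+529.3)×7.2 = 3035. Total P_a = 1137+3035 = 4172 lb/ft.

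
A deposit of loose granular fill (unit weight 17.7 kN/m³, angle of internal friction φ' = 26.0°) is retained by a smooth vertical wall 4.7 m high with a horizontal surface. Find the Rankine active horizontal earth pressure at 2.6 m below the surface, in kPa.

18.0 kPa

K_a = (1 − sin φ)/(1 + sin φ) = 0.3905.
σ_h = K_a γ z = 0.3905 × 17.7 × 2.6 = 17.97 kPa.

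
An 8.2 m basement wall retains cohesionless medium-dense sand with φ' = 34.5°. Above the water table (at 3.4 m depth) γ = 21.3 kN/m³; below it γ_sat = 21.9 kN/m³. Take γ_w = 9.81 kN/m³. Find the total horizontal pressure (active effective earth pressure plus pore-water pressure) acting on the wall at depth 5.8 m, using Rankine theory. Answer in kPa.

51.6 kPa

K_a = (1 − sin φ)/(1 + sin φ) = 0.2768.
γ' = 21.9 − 9.81 = 12.09 kN/m³.
Effective vertical stress at 5.8 m: σ'_v = 21.3×3.4 + 12.09×2.40 = 101.4 kPa.
σ'_h = K_a σ'_v = 0.2768 × 101.4 = 28.08 kPa; u = γ_w × 2.40 = 23.54 kPa.
Total σ_h = 28.08 + 23.54 = 51.62 kPa.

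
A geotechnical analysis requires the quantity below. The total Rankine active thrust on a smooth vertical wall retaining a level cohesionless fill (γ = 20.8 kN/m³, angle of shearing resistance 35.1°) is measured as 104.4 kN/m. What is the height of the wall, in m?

K_a = 0.2698. P_a = ½ K_a γ H² ⇒ H = √(2P_a/(K_a γ)).
H = √(2×104.4/(0.2698×20.8)) = 6.099 m.

6.10 m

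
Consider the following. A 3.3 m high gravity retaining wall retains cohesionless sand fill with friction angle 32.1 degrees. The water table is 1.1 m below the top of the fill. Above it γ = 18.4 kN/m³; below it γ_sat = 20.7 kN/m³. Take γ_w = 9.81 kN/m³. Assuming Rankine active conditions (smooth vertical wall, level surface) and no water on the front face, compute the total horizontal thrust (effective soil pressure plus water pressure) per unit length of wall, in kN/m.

48.8 kN/m

K_a = tan²(45° − φ/2) = 0.3060.
γ' = 20.7 − 9.81 = 10.89 kN/m³. Depth below WT = 2.2 m.
σ'_h at WT = K_a γ d_w = 6.193 kPa; at base = 6.193 + K_a γ' × 2.2 = 13.52 kPa.
P₁ (0–1.1 m) = ½×6.193×1.1 = 3.406. P₂ (1.1–3.3 m) = ½(6.193+13.52)×2.2 = 21.69.
P_w = ½ γ_w h₂² = 0.5×9.81×2.2² = 23.74. Total = 3.406+21.69+23.74 = 48.84 kN/m.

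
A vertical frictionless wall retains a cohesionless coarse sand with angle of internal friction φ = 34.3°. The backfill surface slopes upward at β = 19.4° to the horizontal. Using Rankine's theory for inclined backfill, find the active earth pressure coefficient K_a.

K_a = cos β · (cos β − √(cos²β − cos²φ)) / (cos β + √(cos²β − cos²φ)).
cos β = 0.9432, cos φ = 0.8261, √(cos²β − cos²φ) = 0.4552.
K_a = 0.9432 × (0.9432 − 0.4552)/(0.9432 + 0.4552) = 0.3291.

0.329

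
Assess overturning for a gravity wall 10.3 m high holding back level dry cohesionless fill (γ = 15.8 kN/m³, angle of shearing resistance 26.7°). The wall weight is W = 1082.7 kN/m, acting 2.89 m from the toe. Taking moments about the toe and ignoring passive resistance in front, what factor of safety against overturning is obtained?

2.86

K_a = tan²(45° − 26.7°/2) = 0.3800.
P_a = ½K_aγH² = 0.5×0.3800×15.8×10.3² = 318.4 kN/m, acting at H/3 = 3.433 m above the base.
Overturning moment M_o = P_a × H/3 = 318.4 × 3.433 = 1093.
Resisting moment M_r = W × 2.89 = 1082.7 × 2.89 = 3129.
FS_overturning = M_r/M_o = 3129/1093 = 2.862.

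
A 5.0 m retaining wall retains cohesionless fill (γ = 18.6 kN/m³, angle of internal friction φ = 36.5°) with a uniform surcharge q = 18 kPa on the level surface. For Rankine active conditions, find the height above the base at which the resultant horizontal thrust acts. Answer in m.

K_a = 0.2541.
Triangular part P₁ = ½K_aγH² = 59.07 at H/3 = 1.667 m; rectangular part P₂ = K_a q H = 22.87 at H/2 = 2.500 m.
ȳ = (P₁·1.667 + P₂·2.500)/(P₁+P₂) = 1.899 m.

1.90 m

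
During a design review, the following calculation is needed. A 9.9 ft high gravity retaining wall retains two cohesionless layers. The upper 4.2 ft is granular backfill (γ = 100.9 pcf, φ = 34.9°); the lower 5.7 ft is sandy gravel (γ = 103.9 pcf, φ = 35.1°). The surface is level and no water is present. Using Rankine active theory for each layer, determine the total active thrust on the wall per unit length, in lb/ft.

K_a1 = tan²(45°−34.9°/2) = 0.2721; K_a2 = tan²(45°−35.1°/2) = 0.2698.
Layer 1: σ at base = K_a1 γ₁ h₁ = 115.3 psf; P₁ = ½×115.3×4.2 = 242.2.
Layer 2: σ_v at top = γ₁h₁ = 423.8; σ_h top = K_a2×423.8 = 114.4; σ_h base = K_a2×(423.8+103.9×5.7) = 274.2.
P₂ = ½(114.4+274.2)×5.7 = 1107. Total P_a = 242.2+1107 = 1349 lb/ft.

1350 lb/ft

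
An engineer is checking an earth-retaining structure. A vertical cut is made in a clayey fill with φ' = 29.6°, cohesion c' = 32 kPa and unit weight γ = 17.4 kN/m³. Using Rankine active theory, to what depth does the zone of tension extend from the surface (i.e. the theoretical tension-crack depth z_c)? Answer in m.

K_a = tan²(45° − 29.6°/2) = 0.3387; √K_a = 0.5820.
The active pressure is zero where K_a γ z = 2c√K_a, so z_c = 2c/(γ√K_a) = 2×32/(17.4×0.5820) = 6.320 m.

6.32 m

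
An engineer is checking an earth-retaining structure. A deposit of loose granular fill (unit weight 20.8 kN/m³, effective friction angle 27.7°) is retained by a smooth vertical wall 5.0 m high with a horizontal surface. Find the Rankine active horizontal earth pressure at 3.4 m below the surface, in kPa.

K_a = (1 − sin φ)/(1 + sin φ) = 0.3653.
σ_h = K_a γ z = 0.3653 × 20.8 × 3.4 = 25.84 kPa.

25.8 kPa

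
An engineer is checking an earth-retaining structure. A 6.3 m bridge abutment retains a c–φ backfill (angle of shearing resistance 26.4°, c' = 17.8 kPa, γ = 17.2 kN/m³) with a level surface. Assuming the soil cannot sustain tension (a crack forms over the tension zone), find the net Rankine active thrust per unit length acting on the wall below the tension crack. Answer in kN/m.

K_a = 0.3844; √K_a = 0.6200.
Tension-crack depth z_c = 2c/(γ√K_a) = 2×17.8/(17.2×0.6200) = 3.338 m.
σ_a at base = K_a γ H − 2c√K_a = 0.3844×17.2×6.3 − 2×17.8×0.6200 = 19.58 kPa.
P_a = ½ × 19.58 × (H − z_c) = 0.5×19.58×2.962 = 29.00 kN/m.

29.0 kN/m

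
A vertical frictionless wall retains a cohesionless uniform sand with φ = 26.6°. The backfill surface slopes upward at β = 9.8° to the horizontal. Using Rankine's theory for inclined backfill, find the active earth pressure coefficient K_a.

0.402

K_a = cos β · (cos β − √(cos²β − cos²φ)) / (cos β + √(cos²β − cos²φ)).
cos β = 0.9854, cos φ = 0.8942, √(cos²β − cos²φ) = 0.4141.
K_a = 0.9854 × (0.9854 − 0.4141)/(0.9854 + 0.4141) = 0.4022.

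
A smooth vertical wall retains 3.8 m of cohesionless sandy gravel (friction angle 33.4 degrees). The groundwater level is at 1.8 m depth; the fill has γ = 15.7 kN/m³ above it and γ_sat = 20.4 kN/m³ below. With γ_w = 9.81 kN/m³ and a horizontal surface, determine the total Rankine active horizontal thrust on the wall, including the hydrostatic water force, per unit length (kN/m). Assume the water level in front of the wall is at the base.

K_a = tan²(45° − φ/2) = 0.2899.
γ' = 20.4 − 9.81 = 10.59 kN/m³. Depth below WT = 2.0 m.
σ'_h at WT = K_a γ d_w = 8.193 kPa; at base = 8.193 + K_a γ' × 2.0 = 14.33 kPa.
P₁ (0–1.8 m) = ½×8.193×1.8 = 7.374. P₂ (1.8–3.8 m) = ½(8.193+14.33)×2.0 = 22.53.
P_w = ½ γ_w h₂² = 0.5×9.81×2.0² = 19.62. Total = 7.374+22.53+19.62 = 49.52 kN/m.

49.5 kN/m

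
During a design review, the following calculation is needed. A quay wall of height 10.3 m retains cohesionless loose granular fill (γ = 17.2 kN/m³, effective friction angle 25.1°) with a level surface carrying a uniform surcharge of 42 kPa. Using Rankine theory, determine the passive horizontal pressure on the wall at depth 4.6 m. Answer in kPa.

300 kPa

K_p = (1 + sin φ)/(1 − sin φ) = 2.473.
σ_v = γz + q = 17.2 × 4.6 + 42 = 121.1 kPa.
σ_h = K_p σ_v = 2.473 × 121.1 = 299.6 kPa.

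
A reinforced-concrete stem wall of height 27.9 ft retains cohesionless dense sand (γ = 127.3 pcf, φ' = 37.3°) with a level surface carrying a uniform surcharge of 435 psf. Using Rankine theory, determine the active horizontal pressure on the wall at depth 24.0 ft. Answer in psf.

K_a = (1 − sin φ)/(1 + sin φ) = 0.2453.
σ_v = γz + q = 127.3 × 24.0 + 435 = 3490 psf.
σ_h = K_a σ_v = 0.2453 × 3490 = 856.3 psf.

856 psf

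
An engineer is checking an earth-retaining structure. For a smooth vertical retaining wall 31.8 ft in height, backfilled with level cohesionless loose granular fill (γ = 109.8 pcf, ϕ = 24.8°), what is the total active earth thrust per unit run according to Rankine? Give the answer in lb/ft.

22700 lb/ft

K_a = tan²(45° − φ/2) = 0.4090.
P_a = ½ K_a γ H² = 0.5 × 0.4090 × 109.8 × 31.8² = 22710 lb/ft.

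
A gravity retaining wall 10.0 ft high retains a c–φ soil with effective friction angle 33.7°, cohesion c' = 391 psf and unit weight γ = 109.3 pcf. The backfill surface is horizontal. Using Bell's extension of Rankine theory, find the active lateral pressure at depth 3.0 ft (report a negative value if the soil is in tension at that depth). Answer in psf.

K_a = (1 − sin φ)/(1 + sin φ) = 0.2863.
σ_a = K_a γ z − 2c√K_a = 0.2863×109.3×3.0 − 2×391×0.5351 = -324.5 psf.

-325 psf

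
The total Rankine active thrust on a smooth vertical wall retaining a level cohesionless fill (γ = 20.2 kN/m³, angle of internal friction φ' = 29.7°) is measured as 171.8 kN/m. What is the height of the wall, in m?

7.10 m

K_a = 0.3374. P_a = ½ K_a γ H² ⇒ H = √(2P_a/(K_a γ)).
H = √(2×171.8/(0.3374×20.2)) = 7.101 m.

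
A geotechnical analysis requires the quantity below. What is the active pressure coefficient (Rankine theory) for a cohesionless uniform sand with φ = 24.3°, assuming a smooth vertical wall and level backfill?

0.417

K_a = (1 − sin φ)/(1 + sin φ) = (1 − sin 24.3°)/(1 + sin 24.3°) = 0.4169.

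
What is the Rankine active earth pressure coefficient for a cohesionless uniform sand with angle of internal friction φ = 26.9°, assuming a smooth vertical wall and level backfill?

K_a = (1 − sin φ)/(1 + sin φ) = (1 − sin 26.9°)/(1 + sin 26.9°) = 0.3770.

0.377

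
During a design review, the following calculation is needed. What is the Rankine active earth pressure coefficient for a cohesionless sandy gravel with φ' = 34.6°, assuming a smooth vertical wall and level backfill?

K_a = (1 − sin φ)/(1 + sin φ) = (1 − sin 34.6°)/(1 + sin 34.6°) = 0.2756.

0.276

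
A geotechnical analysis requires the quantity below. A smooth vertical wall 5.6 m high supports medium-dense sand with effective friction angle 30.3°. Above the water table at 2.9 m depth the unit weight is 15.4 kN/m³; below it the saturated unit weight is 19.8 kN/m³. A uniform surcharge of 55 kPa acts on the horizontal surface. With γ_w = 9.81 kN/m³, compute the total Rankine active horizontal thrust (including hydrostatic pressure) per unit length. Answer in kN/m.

K_a = tan²(45° − φ/2) = 0.3293.
γ' = 19.8 − 9.81 = 9.990 kN/m³. h₂ = H − d_w = 2.7 m.
σ'_h: at surface K_a·q = 18.11; at WT K_a(q+γd_w) = 32.82; at base K_a(q+γd_w+γ'h₂) = 41.70 kPa.
P₁ = ½(18.11+32.82)×2.9 = 73.85; P₂ = ½(32.82+41.70)×2.7 = 100.6; P_w = ½γ_w h₂² = 35.76.
Total = 73.85+100.6+35.76 = 210.2 kN/m.

210 kN/m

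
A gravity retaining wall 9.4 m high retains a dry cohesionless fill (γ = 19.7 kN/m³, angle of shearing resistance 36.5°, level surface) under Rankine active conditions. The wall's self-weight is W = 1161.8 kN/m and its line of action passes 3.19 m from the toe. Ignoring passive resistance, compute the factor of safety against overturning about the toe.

5.35

K_a = tan²(45° − 36.5°/2) = 0.2541.
P_a = ½K_aγH² = 0.5×0.2541×19.7×9.4² = 221.1 kN/m, acting at H/3 = 3.133 m above the base.
Overturning moment M_o = P_a × H/3 = 221.1 × 3.133 = 692.8.
Resisting moment M_r = W × 3.19 = 1161.8 × 3.19 = 3706.
FS_overturning = M_r/M_o = 3706/692.8 = 5.349.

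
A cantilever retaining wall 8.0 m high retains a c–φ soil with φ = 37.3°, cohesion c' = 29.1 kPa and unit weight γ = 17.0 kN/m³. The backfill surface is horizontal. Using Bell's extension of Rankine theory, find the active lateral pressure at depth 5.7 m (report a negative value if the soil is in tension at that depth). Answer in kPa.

-5.05 kPa

K_a = (1 − sin φ)/(1 + sin φ) = 0.2453.
σ_a = K_a γ z − 2c√K_a = 0.2453×17.0×5.7 − 2×29.1×0.4953 = -5.054 kPa.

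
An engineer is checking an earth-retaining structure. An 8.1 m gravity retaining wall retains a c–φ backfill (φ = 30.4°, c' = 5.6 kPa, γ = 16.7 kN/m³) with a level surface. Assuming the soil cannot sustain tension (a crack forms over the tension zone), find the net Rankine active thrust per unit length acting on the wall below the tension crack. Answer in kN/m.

131 kN/m

K_a = 0.3280; √K_a = 0.5727.
Tension-crack depth z_c = 2c/(γ√K_a) = 2×5.6/(16.7×0.5727) = 1.171 m.
σ_a at base = K_a γ H − 2c√K_a = 0.3280×16.7×8.1 − 2×5.6×0.5727 = 37.95 kPa.
P_a = ½ × 37.95 × (H − z_c) = 0.5×37.95×6.929 = 131.5 kN/m.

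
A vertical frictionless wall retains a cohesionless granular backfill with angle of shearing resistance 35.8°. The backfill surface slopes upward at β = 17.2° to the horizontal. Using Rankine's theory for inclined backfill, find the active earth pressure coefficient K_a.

K_a = cos β · (cos β − √(cos²β − cos²φ)) / (cos β + √(cos²β − cos²φ)).
cos β = 0.9553, cos φ = 0.8111, √(cos²β − cos²φ) = 0.5047.
K_a = 0.9553 × (0.9553 − 0.5047)/(0.9553 + 0.5047) = 0.2948.

0.295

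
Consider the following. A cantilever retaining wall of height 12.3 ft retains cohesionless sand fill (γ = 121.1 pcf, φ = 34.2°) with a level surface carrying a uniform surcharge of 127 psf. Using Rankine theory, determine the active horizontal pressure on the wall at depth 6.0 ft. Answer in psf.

K_a = (1 − sin φ)/(1 + sin φ) = 0.2803.
σ_v = γz + q = 121.1 × 6.0 + 127 = 853.6 psf.
σ_h = K_a σ_v = 0.2803 × 853.6 = 239.3 psf.

239 psf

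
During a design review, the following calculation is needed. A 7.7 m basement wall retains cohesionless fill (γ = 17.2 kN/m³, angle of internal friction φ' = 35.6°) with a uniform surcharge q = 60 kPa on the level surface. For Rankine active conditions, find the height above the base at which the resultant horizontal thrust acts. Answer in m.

K_a = 0.2641.
Triangular part P₁ = ½K_aγH² = 134.7 at H/3 = 2.567 m; rectangular part P₂ = K_a q H = 122.0 at H/2 = 3.850 m.
ȳ = (P₁·2.567 + P₂·3.850)/(P₁+P₂) = 3.177 m.

3.18 m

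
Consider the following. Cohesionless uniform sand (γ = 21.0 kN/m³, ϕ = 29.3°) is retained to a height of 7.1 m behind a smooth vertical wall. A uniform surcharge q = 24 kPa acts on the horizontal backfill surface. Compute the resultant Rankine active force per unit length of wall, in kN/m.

240 kN/m

K_a = tan²(45° − φ/2) = 0.3428.
Soil triangle: ½ K_a γ H² = 0.5×0.3428×21.0×7.1² = 181.5 kN/m.
Surcharge rectangle: K_a q H = 0.3428×24×7.1 = 58.42 kN/m.
Total = 181.5 + 58.42 = 239.9 kN/m.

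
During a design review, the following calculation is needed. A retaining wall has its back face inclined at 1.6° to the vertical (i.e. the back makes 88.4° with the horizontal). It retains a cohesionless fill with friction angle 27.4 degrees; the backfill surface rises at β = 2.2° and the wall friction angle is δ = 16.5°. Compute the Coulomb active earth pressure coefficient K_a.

K_a = sin²(α+φ) / [sin²α · sin(α−δ) · (1 + √{sin(φ+δ)sin(φ−β) / (sin(α−δ)sin(α+β))})²].
With α = 88.4°, φ = 27.4°, δ = 16.5°, β = 2.2°: K_a = 0.3519.

0.352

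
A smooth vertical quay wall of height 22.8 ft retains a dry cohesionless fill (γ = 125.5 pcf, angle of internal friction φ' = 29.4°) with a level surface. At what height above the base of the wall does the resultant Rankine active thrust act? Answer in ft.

7.60 ft

K_a = 0.3415.
The pressure distribution is triangular, so the resultant acts at H/3 above the base = 22.8/3 = 7.600 ft.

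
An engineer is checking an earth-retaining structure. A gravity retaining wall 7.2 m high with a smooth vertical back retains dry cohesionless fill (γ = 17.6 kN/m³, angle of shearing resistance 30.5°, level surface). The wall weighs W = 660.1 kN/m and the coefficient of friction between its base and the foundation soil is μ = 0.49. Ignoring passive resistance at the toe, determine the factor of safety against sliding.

2.17

K_a = tan²(45° − 30.5°/2) = 0.3267.
P_a = ½K_aγH² = 0.5×0.3267×17.6×7.2² = 149.0 kN/m, acting at H/3 = 2.400 m above the base.
FS_sliding = μW / P_a = 0.49×660.1 / 149.0 = 2.170.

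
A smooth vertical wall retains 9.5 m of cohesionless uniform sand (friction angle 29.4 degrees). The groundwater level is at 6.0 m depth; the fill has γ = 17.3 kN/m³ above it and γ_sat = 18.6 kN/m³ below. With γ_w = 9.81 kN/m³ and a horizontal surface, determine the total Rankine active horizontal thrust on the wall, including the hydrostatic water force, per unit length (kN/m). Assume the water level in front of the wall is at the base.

K_a = tan²(45° − φ/2) = 0.3415.
γ' = 18.6 − 9.81 = 8.790 kN/m³. Depth below WT = 3.5 m.
σ'_h at WT = K_a γ d_w = 35.44 kPa; at base = 35.44 + K_a γ' × 3.5 = 45.95 kPa.
P₁ (0–6.0 m) = ½×35.44×6.0 = 106.3. P₂ (6.0–9.5 m) = ½(35.44+45.95)×3.5 = 142.4.
P_w = ½ γ_w h₂² = 0.5×9.81×3.5² = 60.09. Total = 106.3+142.4+60.09 = 308.9 kN/m.

309 kN/m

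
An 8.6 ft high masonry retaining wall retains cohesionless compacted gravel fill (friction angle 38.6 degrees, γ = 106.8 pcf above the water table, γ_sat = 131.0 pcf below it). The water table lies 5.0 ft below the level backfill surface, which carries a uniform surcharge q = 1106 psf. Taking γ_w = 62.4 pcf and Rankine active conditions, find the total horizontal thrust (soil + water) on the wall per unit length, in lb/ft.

3460 lb/ft

K_a = tan²(45° − φ/2) = 0.2316.
γ' = 131.0 − 62.4 = 68.60 pcf. h₂ = H − d_w = 3.6 ft.
σ'_h: at surface K_a·q = 256.2; at WT K_a(q+γd_w) = 379.9; at base K_a(q+γd_w+γ'h₂) = 437.1 psf.
P₁ = ½(256.2+379.9)×5.0 = 1590; P₂ = ½(379.9+437.1)×3.6 = 1470; P_w = ½γ_w h₂² = 404.4.
Total = 1590+1470+404.4 = 3465 lb/ft.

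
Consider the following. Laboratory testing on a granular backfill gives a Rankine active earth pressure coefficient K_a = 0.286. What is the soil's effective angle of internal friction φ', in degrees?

33.7°

K_a = tan²(45° − φ/2) ⇒ 45° − φ/2 = arctan(√0.286) = 28.14°.
φ = 2(45° − 28.14°) = 33.73°.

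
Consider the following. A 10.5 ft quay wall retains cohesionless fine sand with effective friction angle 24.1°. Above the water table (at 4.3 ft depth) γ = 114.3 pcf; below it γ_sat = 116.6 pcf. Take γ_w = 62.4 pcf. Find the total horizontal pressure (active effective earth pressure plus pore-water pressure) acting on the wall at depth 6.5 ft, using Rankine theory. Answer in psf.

K_a = (1 − sin φ)/(1 + sin φ) = 0.4201.
γ' = 116.6 − 62.4 = 54.20 pcf.
Effective vertical stress at 6.5 ft: σ'_v = 114.3×4.3 + 54.20×2.20 = 610.7 psf.
σ'_h = K_a σ'_v = 0.4201 × 610.7 = 256.6 psf; u = γ_w × 2.20 = 137.3 psf.
Total σ_h = 256.6 + 137.3 = 393.9 psf.

394 psf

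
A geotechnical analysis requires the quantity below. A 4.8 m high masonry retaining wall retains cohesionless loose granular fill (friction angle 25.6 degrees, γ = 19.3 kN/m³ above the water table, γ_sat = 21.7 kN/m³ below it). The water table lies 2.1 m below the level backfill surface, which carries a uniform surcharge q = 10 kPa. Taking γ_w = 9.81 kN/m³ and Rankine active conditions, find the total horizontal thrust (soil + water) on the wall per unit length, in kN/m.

132 kN/m

K_a = tan²(45° − φ/2) = 0.3966.
γ' = 21.7 − 9.81 = 11.89 kN/m³. h₂ = H − d_w = 2.7 m.
σ'_h: at surface K_a·q = 3.966; at WT K_a(q+γd_w) = 20.04; at base K_a(q+γd_w+γ'h₂) = 32.77 kPa.
P₁ = ½(3.966+20.04)×2.1 = 25.20; P₂ = ½(20.04+32.77)×2.7 = 71.29; P_w = ½γ_w h₂² = 35.76.
Total = 25.20+71.29+35.76 = 132.3 kN/m.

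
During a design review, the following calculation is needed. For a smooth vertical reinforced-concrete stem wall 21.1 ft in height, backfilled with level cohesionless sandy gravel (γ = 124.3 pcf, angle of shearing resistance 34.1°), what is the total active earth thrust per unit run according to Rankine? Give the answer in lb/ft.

K_a = tan²(45° − φ/2) = 0.2815.
P_a = ½ K_a γ H² = 0.5 × 0.2815 × 124.3 × 21.1² = 7790 lb/ft.

7790 lb/ft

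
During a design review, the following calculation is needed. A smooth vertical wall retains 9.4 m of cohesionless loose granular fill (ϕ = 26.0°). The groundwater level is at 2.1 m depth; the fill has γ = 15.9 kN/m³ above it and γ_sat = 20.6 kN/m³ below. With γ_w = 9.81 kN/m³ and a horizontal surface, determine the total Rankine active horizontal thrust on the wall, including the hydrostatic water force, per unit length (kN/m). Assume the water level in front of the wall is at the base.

K_a = tan²(45° − φ/2) = 0.3905.
γ' = 20.6 − 9.81 = 10.79 kN/m³. Depth below WT = 7.3 m.
σ'_h at WT = K_a γ d_w = 13.04 kPa; at base = 13.04 + K_a γ' × 7.3 = 43.79 kPa.
P₁ (0–2.1 m) = ½×13.04×2.1 = 13.69. P₂ (2.1–9.4 m) = ½(13.04+43.79)×7.3 = 207.4.
P_w = ½ γ_w h₂² = 0.5×9.81×7.3² = 261.4. Total = 13.69+207.4+261.4 = 482.5 kN/m.

483 kN/m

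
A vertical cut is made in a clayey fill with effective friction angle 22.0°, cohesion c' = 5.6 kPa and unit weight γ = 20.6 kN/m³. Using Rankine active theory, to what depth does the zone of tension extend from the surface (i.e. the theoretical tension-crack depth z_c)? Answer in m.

0.806 m

K_a = tan²(45° − 22.0°/2) = 0.4550; √K_a = 0.6745.
The active pressure is zero where K_a γ z = 2c√K_a, so z_c = 2c/(γ√K_a) = 2×5.6/(20.6×0.6745) = 0.8061 m.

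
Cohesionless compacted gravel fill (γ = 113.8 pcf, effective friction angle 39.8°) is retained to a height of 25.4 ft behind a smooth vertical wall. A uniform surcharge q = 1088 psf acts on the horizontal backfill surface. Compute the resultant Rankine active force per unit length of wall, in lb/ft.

14100 lb/ft

K_a = tan²(45° − φ/2) = 0.2194.
Soil triangle: ½ K_a γ H² = 0.5×0.2194×113.8×25.4² = 8055 lb/ft.
Surcharge rectangle: K_a q H = 0.2194×1088×25.4 = 6064 lb/ft.
Total = 8055 + 6064 = 14120 lb/ft.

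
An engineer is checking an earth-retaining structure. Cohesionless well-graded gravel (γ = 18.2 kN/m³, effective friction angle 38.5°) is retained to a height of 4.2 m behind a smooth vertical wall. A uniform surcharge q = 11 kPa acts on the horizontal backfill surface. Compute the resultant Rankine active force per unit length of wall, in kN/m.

K_a = tan²(45° − φ/2) = 0.2327.
Soil triangle: ½ K_a γ H² = 0.5×0.2327×18.2×4.2² = 37.35 kN/m.
Surcharge rectangle: K_a q H = 0.2327×11×4.2 = 10.75 kN/m.
Total = 37.35 + 10.75 = 48.10 kN/m.

48.1 kN/m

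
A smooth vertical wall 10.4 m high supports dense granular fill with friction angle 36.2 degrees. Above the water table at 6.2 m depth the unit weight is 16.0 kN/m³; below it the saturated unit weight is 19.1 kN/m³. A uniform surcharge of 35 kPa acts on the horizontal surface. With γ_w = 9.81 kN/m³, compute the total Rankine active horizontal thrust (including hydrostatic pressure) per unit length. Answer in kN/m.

388 kN/m

K_a = tan²(45° − φ/2) = 0.2574.
γ' = 19.1 − 9.81 = 9.290 kN/m³. h₂ = H − d_w = 4.2 m.
σ'_h: at surface K_a·q = 9.008; at WT K_a(q+γd_w) = 34.54; at base K_a(q+γd_w+γ'h₂) = 44.58 kPa.
P₁ = ½(9.008+34.54)×6.2 = 135.0; P₂ = ½(34.54+44.58)×4.2 = 166.2; P_w = ½γ_w h₂² = 86.52.
Total = 135.0+166.2+86.52 = 387.7 kN/m.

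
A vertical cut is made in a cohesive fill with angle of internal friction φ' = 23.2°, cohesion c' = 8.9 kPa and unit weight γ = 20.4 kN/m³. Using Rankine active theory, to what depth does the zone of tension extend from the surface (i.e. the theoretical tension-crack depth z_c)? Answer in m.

1.32 m

K_a = tan²(45° − 23.2°/2) = 0.4348; √K_a = 0.6594.
The active pressure is zero where K_a γ z = 2c√K_a, so z_c = 2c/(γ√K_a) = 2×8.9/(20.4×0.6594) = 1.323 m.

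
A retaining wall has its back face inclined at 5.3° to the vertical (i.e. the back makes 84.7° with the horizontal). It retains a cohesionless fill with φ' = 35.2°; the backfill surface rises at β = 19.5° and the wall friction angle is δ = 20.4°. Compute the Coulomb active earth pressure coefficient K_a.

K_a = sin²(α+φ) / [sin²α · sin(α−δ) · (1 + √{sin(φ+δ)sin(φ−β) / (sin(α−δ)sin(α+β))})²].
With α = 84.7°, φ = 35.2°, δ = 20.4°, β = 19.5°: K_a = 0.3711.

0.371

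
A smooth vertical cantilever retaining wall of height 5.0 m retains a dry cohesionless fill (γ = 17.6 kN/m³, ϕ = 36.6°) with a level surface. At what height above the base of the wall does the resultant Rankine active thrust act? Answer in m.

1.67 m

K_a = 0.2530.
The pressure distribution is triangular, so the resultant acts at H/3 above the base = 5.0/3 = 1.667 m.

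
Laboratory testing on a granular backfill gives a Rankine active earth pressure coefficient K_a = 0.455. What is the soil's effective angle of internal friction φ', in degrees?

22.0°

K_a = tan²(45° − φ/2) ⇒ 45° − φ/2 = arctan(√0.455) = 34.00°.
φ = 2(45° − 34.00°) = 22.00°.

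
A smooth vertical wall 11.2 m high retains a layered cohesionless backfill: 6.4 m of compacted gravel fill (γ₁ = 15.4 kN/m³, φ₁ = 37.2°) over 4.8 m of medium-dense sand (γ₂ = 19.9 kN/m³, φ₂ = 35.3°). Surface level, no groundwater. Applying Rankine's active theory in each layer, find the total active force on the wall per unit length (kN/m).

K_a1 = tan²(45°−37.2°/2) = 0.2464; K_a2 = tan²(45°−35.3°/2) = 0.2675.
Layer 1: σ at base = K_a1 γ₁ h₁ = 24.29 kPa; P₁ = ½×24.29×6.4 = 77.72.
Layer 2: σ_v at top = γ₁h₁ = 98.56; σ_h top = K_a2×98.56 = 26.37; σ_h base = K_a2×(98.56+19.9×4.8) = 51.92.
P₂ = ½(26.37+51.92)×4.8 = 187.9. Total P_a = 77.72+187.9 = 265.6 kN/m.

266 kN/m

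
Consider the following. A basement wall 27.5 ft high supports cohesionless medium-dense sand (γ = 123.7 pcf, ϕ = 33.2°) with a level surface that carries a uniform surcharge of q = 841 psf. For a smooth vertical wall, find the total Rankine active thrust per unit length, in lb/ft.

20400 lb/ft

K_a = tan²(45° − φ/2) = 0.2924.
Soil triangle: ½ K_a γ H² = 0.5×0.2924×123.7×27.5² = 13670 lb/ft.
Surcharge rectangle: K_a q H = 0.2924×841×27.5 = 6761 lb/ft.
Total = 13670 + 6761 = 20440 lb/ft.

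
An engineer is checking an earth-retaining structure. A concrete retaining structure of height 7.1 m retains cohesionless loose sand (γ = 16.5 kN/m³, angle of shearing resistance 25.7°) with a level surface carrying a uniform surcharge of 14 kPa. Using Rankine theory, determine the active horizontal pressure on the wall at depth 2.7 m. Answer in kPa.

23.1 kPa

K_a = (1 − sin φ)/(1 + sin φ) = 0.3950.
σ_v = γz + q = 16.5 × 2.7 + 14 = 58.55 kPa.
σ_h = K_a σ_v = 0.3950 × 58.55 = 23.13 kPa.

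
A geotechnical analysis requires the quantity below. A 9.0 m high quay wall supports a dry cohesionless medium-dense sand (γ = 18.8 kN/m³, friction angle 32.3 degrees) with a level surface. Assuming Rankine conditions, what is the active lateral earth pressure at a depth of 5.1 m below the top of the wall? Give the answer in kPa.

29.1 kPa

K_a = (1 − sin φ)/(1 + sin φ) = 0.3035.
σ_h = K_a γ z = 0.3035 × 18.8 × 5.1 = 29.10 kPa.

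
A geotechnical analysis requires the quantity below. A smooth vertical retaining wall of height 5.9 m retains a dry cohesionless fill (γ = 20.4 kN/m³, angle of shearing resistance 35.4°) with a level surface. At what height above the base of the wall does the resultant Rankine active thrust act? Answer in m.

1.97 m

K_a = 0.2664.
The pressure distribution is triangular, so the resultant acts at H/3 above the base = 5.9/3 = 1.967 m.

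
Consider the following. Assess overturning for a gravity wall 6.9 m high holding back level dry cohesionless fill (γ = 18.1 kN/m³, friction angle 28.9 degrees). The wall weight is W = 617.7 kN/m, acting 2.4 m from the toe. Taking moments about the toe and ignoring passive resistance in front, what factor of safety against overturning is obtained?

4.29

K_a = tan²(45° − 28.9°/2) = 0.3484.
P_a = ½K_aγH² = 0.5×0.3484×18.1×6.9² = 150.1 kN/m, acting at H/3 = 2.300 m above the base.
Overturning moment M_o = P_a × H/3 = 150.1 × 2.300 = 345.2.
Resisting moment M_r = W × 2.4 = 617.7 × 2.4 = 1482.
FS_overturning = M_r/M_o = 1482/345.2 = 4.294.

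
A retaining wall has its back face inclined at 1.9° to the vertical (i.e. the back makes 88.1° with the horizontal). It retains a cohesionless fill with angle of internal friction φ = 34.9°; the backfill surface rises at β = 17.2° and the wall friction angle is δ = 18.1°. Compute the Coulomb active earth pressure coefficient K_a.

0.325

K_a = sin²(α+φ) / [sin²α · sin(α−δ) · (1 + √{sin(φ+δ)sin(φ−β) / (sin(α−δ)sin(α+β))})²].
With α = 88.1°, φ = 34.9°, δ = 18.1°, β = 17.2°: K_a = 0.3254.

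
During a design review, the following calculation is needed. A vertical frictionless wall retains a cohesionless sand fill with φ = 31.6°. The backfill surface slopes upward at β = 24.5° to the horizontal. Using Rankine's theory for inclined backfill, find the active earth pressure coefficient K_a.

0.436

K_a = cos β · (cos β − √(cos²β − cos²φ)) / (cos β + √(cos²β − cos²φ)).
cos β = 0.9100, cos φ = 0.8517, √(cos²β − cos²φ) = 0.3203.
K_a = 0.9100 × (0.9100 − 0.3203)/(0.9100 + 0.3203) = 0.4361.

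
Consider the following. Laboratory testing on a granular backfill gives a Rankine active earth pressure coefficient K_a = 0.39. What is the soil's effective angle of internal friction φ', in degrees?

K_a = tan²(45° − φ/2) ⇒ 45° − φ/2 = arctan(√0.39) = 31.98°.
φ = 2(45° − 31.98°) = 26.03°.

26.0°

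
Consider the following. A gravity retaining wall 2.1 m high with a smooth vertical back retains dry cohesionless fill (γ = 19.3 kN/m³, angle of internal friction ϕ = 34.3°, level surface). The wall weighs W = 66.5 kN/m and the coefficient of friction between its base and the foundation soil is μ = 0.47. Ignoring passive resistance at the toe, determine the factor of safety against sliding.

K_a = tan²(45° − 34.3°/2) = 0.2792.
P_a = ½K_aγH² = 0.5×0.2792×19.3×2.1² = 11.88 kN/m, acting at H/3 = 0.7000 m above the base.
FS_sliding = μW / P_a = 0.47×66.5 / 11.88 = 2.631.

2.63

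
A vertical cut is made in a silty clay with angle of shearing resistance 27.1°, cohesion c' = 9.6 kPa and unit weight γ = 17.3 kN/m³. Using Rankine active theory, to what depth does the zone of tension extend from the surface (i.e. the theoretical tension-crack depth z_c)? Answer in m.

K_a = tan²(45° − 27.1°/2) = 0.3741; √K_a = 0.6116.
The active pressure is zero where K_a γ z = 2c√K_a, so z_c = 2c/(γ√K_a) = 2×9.6/(17.3×0.6116) = 1.815 m.

1.81 m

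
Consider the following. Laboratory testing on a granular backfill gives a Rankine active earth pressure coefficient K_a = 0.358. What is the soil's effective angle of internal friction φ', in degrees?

28.2°

K_a = tan²(45° − φ/2) ⇒ 45° − φ/2 = arctan(√0.358) = 30.89°.
φ = 2(45° − 30.89°) = 28.21°.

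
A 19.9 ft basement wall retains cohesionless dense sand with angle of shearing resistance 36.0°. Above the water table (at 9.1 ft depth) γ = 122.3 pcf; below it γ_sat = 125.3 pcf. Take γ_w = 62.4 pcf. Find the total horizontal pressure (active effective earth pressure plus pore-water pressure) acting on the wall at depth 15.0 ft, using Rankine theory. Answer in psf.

K_a = (1 − sin φ)/(1 + sin φ) = 0.2596.
γ' = 125.3 − 62.4 = 62.90 pcf.
Effective vertical stress at 15.0 ft: σ'_v = 122.3×9.1 + 62.90×5.90 = 1484 psf.
σ'_h = K_a σ'_v = 0.2596 × 1484 = 385.3 psf; u = γ_w × 5.90 = 368.2 psf.
Total σ_h = 385.3 + 368.2 = 753.4 psf.

753 psf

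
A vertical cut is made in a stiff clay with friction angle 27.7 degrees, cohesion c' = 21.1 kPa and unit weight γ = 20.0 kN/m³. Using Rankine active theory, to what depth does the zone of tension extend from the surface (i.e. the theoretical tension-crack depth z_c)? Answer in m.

3.49 m

K_a = tan²(45° − 27.7°/2) = 0.3653; √K_a = 0.6044.
The active pressure is zero where K_a γ z = 2c√K_a, so z_c = 2c/(γ√K_a) = 2×21.1/(20.0×0.6044) = 3.491 m.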